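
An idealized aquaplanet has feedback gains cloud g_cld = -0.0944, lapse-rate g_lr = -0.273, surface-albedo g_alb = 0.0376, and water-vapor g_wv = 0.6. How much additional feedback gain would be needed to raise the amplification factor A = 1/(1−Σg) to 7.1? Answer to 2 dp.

Current total gain = 0.2702.
Target gain for A = 7.1: g* = 1 − 1/7.1 = 0.8592.
Additional gain needed = 0.8592 − 0.2702 = 0.59.

0.59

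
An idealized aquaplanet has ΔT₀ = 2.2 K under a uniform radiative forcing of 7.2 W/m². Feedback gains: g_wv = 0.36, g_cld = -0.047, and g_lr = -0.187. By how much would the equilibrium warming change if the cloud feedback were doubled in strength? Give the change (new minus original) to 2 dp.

Original: g = 0.126, ΔT = 2.2/(1−0.126) = 2.5172 K.
With doubled cloud: g' = 0.079, ΔT' = 2.2/(1−0.079) = 2.3887 K.
Change = 2.3887 − 2.5172 = -0.13 K.

-0.13 K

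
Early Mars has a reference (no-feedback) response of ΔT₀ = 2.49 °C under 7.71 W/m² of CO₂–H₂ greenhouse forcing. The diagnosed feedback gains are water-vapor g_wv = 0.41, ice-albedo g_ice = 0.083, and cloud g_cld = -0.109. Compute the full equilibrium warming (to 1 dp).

Total gain g = 0.41 + 0.083 − 0.109 = 0.384.
Amplification A = 1/(1 − 0.384) = 1.623.
ΔT = 2.49 × 1.623 = 4.0 °C.

4.0 °C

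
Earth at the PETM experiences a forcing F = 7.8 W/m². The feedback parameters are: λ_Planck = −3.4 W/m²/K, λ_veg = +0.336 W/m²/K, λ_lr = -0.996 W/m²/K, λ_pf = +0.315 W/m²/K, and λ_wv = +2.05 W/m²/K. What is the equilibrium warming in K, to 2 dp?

4.60 K

Net feedback parameter λ = (−3.4) + (+0.336) + (-0.996) + (+0.315) + (+2.05) = -1.695 W/m²/K.
ΔT = −F/λ = −7.8/(-1.695) = 4.60 K.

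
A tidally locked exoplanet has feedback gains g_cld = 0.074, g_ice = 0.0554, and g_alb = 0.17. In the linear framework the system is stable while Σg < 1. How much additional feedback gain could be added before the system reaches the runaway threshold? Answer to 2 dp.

Current total gain = 0.074 + 0.0554 + 0.17 = 0.2994.
Margin to runaway = 1 − 0.2994 = 0.70.

0.70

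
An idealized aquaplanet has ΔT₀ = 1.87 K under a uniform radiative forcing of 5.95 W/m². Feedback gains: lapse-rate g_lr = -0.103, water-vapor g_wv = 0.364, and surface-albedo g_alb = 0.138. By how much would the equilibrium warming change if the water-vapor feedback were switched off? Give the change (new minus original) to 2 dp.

Original: g = 0.399, ΔT = 1.87/(1−0.399) = 3.1115 K.
Without water-vapor: g' = 0.035, ΔT' = 1.87/(1−0.035) = 1.9378 K.
Change = 1.9378 − 3.1115 = -1.17 K.

-1.17 K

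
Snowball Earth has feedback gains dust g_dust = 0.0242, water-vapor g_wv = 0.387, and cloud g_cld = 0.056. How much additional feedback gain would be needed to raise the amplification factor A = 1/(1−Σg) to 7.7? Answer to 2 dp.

Current total gain = 0.4672.
Target gain for A = 7.7: g* = 1 − 1/7.7 = 0.8701.
Additional gain needed = 0.8701 − 0.4672 = 0.40.

0.40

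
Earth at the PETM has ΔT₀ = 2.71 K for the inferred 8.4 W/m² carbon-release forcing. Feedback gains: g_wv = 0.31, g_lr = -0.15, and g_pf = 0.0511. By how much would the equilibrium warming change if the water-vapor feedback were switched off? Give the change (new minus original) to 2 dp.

-0.97 K

Original: g = 0.2111, ΔT = 2.71/(1−0.2111) = 3.4352 K.
Without water-vapor: g' = -0.0989, ΔT' = 2.71/(1+0.0989) = 2.4661 K.
Change = 2.4661 − 3.4352 = -0.97 K.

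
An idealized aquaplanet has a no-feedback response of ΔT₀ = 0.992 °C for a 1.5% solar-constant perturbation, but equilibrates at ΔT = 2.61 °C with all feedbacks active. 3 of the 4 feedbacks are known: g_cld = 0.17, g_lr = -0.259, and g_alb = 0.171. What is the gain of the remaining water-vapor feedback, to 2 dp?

0.54

Amplification A = ΔT/ΔT₀ = 2.61/0.992 = 2.631.
Total gain g = 1 − 1/A = 1 − 1/2.631 = 0.6199.
Known gains sum to 0.17 − 0.259 + 0.171 = 0.082.
g_wv = 0.6199 − 0.082 = 0.54.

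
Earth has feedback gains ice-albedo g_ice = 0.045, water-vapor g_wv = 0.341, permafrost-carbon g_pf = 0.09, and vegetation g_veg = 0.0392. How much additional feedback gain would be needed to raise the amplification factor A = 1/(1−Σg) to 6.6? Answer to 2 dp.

Current total gain = 0.5152.
Target gain for A = 6.6: g* = 1 − 1/6.6 = 0.8485.
Additional gain needed = 0.8485 − 0.5152 = 0.33.

0.33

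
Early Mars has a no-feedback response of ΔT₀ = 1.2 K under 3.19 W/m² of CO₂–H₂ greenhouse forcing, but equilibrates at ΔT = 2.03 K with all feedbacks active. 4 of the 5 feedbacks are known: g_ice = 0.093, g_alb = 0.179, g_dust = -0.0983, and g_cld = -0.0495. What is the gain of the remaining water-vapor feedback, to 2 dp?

Amplification A = ΔT/ΔT₀ = 2.03/1.2 = 1.692.
Total gain g = 1 − 1/A = 1 − 1/1.692 = 0.409.
Known gains sum to 0.093 + 0.179 − 0.0983 − 0.0495 = 0.1242.
g_wv = 0.409 − 0.1242 = 0.28.

0.28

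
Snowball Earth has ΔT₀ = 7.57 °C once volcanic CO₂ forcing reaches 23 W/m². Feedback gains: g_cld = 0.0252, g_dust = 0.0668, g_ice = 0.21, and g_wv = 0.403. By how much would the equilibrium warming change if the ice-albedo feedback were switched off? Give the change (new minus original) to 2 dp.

-10.67 °C

Original: g = 0.705, ΔT = 7.57/(1−0.705) = 25.6610 °C.
Without ice-albedo: g' = 0.495, ΔT' = 7.57/(1−0.495) = 14.9901 °C.
Change = 14.9901 − 25.6610 = -10.67 °C.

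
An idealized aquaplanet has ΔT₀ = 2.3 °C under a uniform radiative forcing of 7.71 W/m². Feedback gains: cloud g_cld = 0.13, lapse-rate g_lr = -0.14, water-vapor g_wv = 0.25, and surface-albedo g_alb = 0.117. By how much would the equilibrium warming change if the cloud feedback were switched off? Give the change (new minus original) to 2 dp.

-0.60 °C

Original: g = 0.357, ΔT = 2.3/(1−0.357) = 3.5770 °C.
Without cloud: g' = 0.227, ΔT' = 2.3/(1−0.227) = 2.9754 °C.
Change = 2.9754 − 3.5770 = -0.60 °C.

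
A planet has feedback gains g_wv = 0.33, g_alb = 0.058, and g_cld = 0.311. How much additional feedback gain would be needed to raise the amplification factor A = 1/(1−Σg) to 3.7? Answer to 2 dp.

Current total gain = 0.699.
Target gain for A = 3.7: g* = 1 − 1/3.7 = 0.7297.
Additional gain needed = 0.7297 − 0.699 = 0.03.

0.03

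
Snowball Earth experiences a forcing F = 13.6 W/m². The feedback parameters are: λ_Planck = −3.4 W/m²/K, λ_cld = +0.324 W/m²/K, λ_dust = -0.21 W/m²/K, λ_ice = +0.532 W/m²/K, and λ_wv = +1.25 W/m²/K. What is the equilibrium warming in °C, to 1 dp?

9.0 °C

Net feedback parameter λ = (−3.4) + (+0.324) + (-0.21) + (+0.532) + (+1.25) = -1.504 W/m²/K.
ΔT = −F/λ = −13.6/(-1.504) = 9.0 °C.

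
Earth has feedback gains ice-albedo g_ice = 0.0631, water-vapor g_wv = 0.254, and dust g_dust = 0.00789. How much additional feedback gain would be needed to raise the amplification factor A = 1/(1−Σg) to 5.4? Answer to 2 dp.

0.49

Current total gain = 0.32499.
Target gain for A = 5.4: g* = 1 − 1/5.4 = 0.8148.
Additional gain needed = 0.8148 − 0.32499 = 0.49.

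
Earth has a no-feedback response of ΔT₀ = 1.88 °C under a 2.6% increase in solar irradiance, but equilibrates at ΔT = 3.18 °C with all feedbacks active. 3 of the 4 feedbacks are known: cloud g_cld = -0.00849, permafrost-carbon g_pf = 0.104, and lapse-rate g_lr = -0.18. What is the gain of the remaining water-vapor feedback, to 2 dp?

0.49

Amplification A = ΔT/ΔT₀ = 3.18/1.88 = 1.691.
Total gain g = 1 − 1/A = 1 − 1/1.691 = 0.4086.
Known gains sum to -0.00849 + 0.104 − 0.18 = -0.08449.
g_wv = 0.4086 + 0.08449 = 0.49.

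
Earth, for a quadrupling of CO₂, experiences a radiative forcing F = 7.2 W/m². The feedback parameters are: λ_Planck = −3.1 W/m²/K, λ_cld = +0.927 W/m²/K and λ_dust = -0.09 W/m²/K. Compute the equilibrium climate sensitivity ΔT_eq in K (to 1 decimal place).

3.2 K

Net feedback parameter λ = (−3.1) + (+0.927) + (-0.09) = -2.263 W/m²/K.
ΔT = −F/λ = −7.2/(-2.263) = 3.2 K.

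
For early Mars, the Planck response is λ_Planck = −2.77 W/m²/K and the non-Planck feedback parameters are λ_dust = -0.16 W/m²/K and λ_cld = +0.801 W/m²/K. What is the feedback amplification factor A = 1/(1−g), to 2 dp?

1.30

Convert to gains: g_dust = -0.16/2.77 = -0.05776; g_cld = 0.801/2.77 = 0.2892.
Total gain g = 0.23144.
A = 1/(1 − 0.23144) = 1.30.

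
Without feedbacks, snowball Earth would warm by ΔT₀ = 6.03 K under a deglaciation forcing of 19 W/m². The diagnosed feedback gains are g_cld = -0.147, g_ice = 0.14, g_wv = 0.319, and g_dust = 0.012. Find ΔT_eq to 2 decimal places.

Total gain g = -0.147 + 0.14 + 0.319 + 0.012 = 0.324.
Amplification A = 1/(1 − 0.324) = 1.479.
ΔT = 6.03 × 1.479 = 8.92 K.

8.92 K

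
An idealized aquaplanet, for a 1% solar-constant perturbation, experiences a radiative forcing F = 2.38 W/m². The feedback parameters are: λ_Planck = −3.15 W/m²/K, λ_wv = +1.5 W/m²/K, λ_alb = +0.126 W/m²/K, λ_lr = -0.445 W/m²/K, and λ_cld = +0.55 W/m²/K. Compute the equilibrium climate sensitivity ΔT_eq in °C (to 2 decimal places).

1.68 °C

Net feedback parameter λ = (−3.15) + (+1.5) + (+0.126) + (-0.445) + (+0.55) = -1.419 W/m²/K.
ΔT = −F/λ = −2.38/(-1.419) = 1.68 °C.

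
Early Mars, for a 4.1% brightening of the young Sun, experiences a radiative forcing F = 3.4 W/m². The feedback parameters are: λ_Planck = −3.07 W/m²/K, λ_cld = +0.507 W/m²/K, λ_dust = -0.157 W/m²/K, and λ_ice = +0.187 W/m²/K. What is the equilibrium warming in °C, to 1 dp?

Net feedback parameter λ = (−3.07) + (+0.507) + (-0.157) + (+0.187) = -2.533 W/m²/K.
ΔT = −F/λ = −3.4/(-2.533) = 1.3 °C.

1.3 °C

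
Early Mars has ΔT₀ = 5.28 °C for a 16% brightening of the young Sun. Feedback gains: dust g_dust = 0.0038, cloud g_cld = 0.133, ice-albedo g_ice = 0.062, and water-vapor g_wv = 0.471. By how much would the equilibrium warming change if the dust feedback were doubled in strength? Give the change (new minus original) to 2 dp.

0.19 °C

Original: g = 0.6698, ΔT = 5.28/(1−0.6698) = 15.9903 °C.
With doubled dust: g' = 0.6736, ΔT' = 5.28/(1−0.6736) = 16.1765 °C.
Change = 16.1765 − 15.9903 = 0.19 °C.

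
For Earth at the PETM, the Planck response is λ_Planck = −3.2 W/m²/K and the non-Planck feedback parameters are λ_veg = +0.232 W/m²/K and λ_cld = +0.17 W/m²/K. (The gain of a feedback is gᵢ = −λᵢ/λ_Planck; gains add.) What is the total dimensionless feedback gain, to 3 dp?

0.126

Convert to gains: g_veg = 0.232/3.2 = 0.0725; g_cld = 0.17/3.2 = 0.05312.
Total gain g = 0.12562.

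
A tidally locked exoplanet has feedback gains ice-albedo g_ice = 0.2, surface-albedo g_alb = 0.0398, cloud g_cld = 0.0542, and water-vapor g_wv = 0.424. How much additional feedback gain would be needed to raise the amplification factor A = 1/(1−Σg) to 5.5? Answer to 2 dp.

Current total gain = 0.718.
Target gain for A = 5.5: g* = 1 − 1/5.5 = 0.8182.
Additional gain needed = 0.8182 − 0.718 = 0.10.

0.10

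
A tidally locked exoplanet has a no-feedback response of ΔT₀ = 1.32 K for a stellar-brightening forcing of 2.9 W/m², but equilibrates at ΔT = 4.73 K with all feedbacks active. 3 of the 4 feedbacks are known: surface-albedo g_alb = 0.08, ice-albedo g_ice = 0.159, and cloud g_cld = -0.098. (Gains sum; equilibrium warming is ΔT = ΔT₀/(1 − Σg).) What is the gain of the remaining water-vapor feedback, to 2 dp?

Amplification A = ΔT/ΔT₀ = 4.73/1.32 = 3.583.
Total gain g = 1 − 1/A = 1 − 1/3.583 = 0.7209.
Known gains sum to 0.08 + 0.159 − 0.098 = 0.141.
g_wv = 0.7209 − 0.141 = 0.58.

0.58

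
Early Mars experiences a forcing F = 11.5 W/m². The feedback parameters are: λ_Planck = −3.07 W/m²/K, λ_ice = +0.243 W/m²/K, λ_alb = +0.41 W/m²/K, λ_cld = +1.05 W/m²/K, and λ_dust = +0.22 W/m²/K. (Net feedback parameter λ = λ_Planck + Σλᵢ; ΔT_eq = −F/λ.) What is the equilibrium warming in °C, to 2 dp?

10.03 °C

Net feedback parameter λ = (−3.07) + (+0.243) + (+0.41) + (+1.05) + (+0.22) = -1.147 W/m²/K.
ΔT = −F/λ = −11.5/(-1.147) = 10.03 °C.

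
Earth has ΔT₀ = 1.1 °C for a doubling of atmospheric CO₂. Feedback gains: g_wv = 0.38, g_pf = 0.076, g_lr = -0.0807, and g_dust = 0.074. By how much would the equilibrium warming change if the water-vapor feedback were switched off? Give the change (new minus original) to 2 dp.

-0.82 °C

Original: g = 0.4493, ΔT = 1.1/(1−0.4493) = 1.9975 °C.
Without water-vapor: g' = 0.0693, ΔT' = 1.1/(1−0.0693) = 1.1819 °C.
Change = 1.1819 − 1.9975 = -0.82 °C.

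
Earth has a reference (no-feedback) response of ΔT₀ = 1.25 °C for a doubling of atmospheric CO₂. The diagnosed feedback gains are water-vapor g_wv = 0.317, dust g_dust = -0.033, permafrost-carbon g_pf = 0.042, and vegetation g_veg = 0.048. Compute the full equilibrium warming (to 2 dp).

2.00 °C

Total gain g = 0.317 − 0.033 + 0.042 + 0.048 = 0.374.
Amplification A = 1/(1 − 0.374) = 1.597.
ΔT = 1.25 × 1.597 = 2.00 °C.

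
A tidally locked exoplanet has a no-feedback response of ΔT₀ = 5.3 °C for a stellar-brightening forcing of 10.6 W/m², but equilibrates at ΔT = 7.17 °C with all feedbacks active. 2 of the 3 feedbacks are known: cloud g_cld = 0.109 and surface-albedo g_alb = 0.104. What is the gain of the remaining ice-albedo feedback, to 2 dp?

Amplification A = ΔT/ΔT₀ = 7.17/5.3 = 1.353.
Total gain g = 1 − 1/A = 1 − 1/1.353 = 0.2609.
Known gains sum to 0.109 + 0.104 = 0.213.
g_ice = 0.2609 − 0.213 = 0.05.

0.05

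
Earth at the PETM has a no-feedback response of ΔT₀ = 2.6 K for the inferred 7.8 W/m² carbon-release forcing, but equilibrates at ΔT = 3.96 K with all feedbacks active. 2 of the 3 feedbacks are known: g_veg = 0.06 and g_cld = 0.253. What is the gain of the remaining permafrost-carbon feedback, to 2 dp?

0.03

Amplification A = ΔT/ΔT₀ = 3.96/2.6 = 1.523.
Total gain g = 1 − 1/A = 1 − 1/1.523 = 0.3434.
Known gains sum to 0.06 + 0.253 = 0.313.
g_pf = 0.3434 − 0.313 = 0.03.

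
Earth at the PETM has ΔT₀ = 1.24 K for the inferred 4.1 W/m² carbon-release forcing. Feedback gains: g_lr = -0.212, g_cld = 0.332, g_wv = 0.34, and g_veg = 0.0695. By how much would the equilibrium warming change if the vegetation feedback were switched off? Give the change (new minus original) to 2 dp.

-0.34 K

Original: g = 0.5295, ΔT = 1.24/(1−0.5295) = 2.6355 K.
Without vegetation: g' = 0.46, ΔT' = 1.24/(1−0.46) = 2.2963 K.
Change = 2.2963 − 2.6355 = -0.34 K.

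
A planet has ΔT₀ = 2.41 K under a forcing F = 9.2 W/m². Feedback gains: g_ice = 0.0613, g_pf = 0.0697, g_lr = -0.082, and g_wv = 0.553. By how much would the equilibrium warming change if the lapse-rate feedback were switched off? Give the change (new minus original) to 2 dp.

1.57 K

Original: g = 0.602, ΔT = 2.41/(1−0.602) = 6.0553 K.
Without lapse-rate: g' = 0.684, ΔT' = 2.41/(1−0.684) = 7.6266 K.
Change = 7.6266 − 6.0553 = 1.57 K.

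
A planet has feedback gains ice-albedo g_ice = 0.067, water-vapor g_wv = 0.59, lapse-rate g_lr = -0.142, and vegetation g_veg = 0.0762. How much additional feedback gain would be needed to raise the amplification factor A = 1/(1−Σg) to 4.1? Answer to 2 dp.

0.16

Current total gain = 0.5912.
Target gain for A = 4.1: g* = 1 − 1/4.1 = 0.7561.
Additional gain needed = 0.7561 − 0.5912 = 0.16.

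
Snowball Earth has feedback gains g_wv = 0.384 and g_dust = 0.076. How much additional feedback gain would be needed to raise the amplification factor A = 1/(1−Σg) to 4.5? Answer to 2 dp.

Current total gain = 0.46.
Target gain for A = 4.5: g* = 1 − 1/4.5 = 0.7778.
Additional gain needed = 0.7778 − 0.46 = 0.32.

0.32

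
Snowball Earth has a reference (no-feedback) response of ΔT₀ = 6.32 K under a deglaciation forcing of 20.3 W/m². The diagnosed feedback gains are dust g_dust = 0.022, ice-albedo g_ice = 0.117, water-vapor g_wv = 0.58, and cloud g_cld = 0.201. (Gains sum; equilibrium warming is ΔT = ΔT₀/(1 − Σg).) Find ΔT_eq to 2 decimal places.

79.00 K

Total gain g = 0.022 + 0.117 + 0.58 + 0.201 = 0.92.
Amplification A = 1/(1 − 0.92) = 12.5.
ΔT = 6.32 × 12.5 = 79.00 K.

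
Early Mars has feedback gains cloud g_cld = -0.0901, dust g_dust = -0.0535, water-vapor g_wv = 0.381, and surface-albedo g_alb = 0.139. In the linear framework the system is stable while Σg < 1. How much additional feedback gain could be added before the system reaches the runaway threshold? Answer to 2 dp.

Current total gain = -0.0901 − 0.0535 + 0.381 + 0.139 = 0.3764.
Margin to runaway = 1 − 0.3764 = 0.62.

0.62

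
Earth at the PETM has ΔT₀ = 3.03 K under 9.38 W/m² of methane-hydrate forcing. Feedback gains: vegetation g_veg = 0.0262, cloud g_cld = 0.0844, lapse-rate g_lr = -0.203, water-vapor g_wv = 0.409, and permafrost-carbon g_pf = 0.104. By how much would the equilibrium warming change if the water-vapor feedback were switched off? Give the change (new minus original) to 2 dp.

Original: g = 0.4206, ΔT = 3.03/(1−0.4206) = 5.2295 K.
Without water-vapor: g' = 0.0116, ΔT' = 3.03/(1−0.0116) = 3.0656 K.
Change = 3.0656 − 5.2295 = -2.16 K.

-2.16 K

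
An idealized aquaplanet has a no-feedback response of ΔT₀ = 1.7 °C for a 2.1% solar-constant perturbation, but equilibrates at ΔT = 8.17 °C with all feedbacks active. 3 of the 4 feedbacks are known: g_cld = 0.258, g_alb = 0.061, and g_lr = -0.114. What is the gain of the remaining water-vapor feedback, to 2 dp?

Amplification A = ΔT/ΔT₀ = 8.17/1.7 = 4.806.
Total gain g = 1 − 1/A = 1 − 1/4.806 = 0.7919.
Known gains sum to 0.258 + 0.061 − 0.114 = 0.205.
g_wv = 0.7919 − 0.205 = 0.59.

0.59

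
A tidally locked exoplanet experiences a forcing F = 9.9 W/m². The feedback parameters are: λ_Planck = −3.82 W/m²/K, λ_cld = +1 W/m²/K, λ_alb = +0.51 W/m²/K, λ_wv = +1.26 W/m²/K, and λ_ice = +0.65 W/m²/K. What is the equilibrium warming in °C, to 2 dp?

Net feedback parameter λ = (−3.82) + (+1) + (+0.51) + (+1.26) + (+0.65) = -0.4 W/m²/K.
ΔT = −F/λ = −9.9/(-0.4) = 24.75 °C.

24.75 °C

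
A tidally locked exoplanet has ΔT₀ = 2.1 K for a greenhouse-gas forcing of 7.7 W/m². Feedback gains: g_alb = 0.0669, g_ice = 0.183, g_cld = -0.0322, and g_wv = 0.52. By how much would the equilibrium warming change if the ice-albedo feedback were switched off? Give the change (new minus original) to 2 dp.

-3.29 K

Original: g = 0.7377, ΔT = 2.1/(1−0.7377) = 8.0061 K.
Without ice-albedo: g' = 0.5547, ΔT' = 2.1/(1−0.5547) = 4.7159 K.
Change = 4.7159 − 8.0061 = -3.29 K.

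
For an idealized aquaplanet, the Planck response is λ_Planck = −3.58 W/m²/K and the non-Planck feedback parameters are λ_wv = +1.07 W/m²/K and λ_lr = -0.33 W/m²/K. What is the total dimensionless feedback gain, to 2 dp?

0.21

Convert to gains: g_wv = 1.07/3.58 = 0.2989; g_lr = -0.33/3.58 = -0.09218.
Total gain g = 0.20672.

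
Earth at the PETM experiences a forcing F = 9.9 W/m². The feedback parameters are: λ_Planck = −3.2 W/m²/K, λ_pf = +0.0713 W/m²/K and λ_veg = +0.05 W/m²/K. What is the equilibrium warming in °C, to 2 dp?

Net feedback parameter λ = (−3.2) + (+0.0713) + (+0.05) = -3.0787 W/m²/K.
ΔT = −F/λ = −9.9/(-3.0787) = 3.22 °C.

3.22 °C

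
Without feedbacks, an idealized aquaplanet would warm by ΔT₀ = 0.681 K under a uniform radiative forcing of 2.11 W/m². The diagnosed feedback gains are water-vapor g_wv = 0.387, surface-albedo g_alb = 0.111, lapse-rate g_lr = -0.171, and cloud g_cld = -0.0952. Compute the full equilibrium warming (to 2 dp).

0.89 K

Total gain g = 0.387 + 0.111 − 0.171 − 0.0952 = 0.2318.
Amplification A = 1/(1 − 0.2318) = 1.302.
ΔT = 0.681 × 1.302 = 0.89 K.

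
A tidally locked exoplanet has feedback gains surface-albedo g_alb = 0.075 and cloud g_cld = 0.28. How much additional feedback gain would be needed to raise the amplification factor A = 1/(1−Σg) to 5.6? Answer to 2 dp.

0.47

Current total gain = 0.355.
Target gain for A = 5.6: g* = 1 − 1/5.6 = 0.8214.
Additional gain needed = 0.8214 − 0.355 = 0.47.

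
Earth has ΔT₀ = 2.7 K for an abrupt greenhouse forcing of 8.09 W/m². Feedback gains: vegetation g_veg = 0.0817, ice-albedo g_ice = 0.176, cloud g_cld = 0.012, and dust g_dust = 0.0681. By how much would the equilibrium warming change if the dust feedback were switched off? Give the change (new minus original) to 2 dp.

-0.38 K

Original: g = 0.3378, ΔT = 2.7/(1−0.3378) = 4.0773 K.
Without dust: g' = 0.2697, ΔT' = 2.7/(1−0.2697) = 3.6971 K.
Change = 3.6971 − 4.0773 = -0.38 K.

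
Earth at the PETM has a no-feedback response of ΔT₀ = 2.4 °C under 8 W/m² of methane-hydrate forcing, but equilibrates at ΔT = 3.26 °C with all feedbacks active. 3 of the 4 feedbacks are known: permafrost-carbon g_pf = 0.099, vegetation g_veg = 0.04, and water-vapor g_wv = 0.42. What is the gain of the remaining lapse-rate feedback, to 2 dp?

Amplification A = ΔT/ΔT₀ = 3.26/2.4 = 1.358.
Total gain g = 1 − 1/A = 1 − 1/1.358 = 0.2636.
Known gains sum to 0.099 + 0.04 + 0.42 = 0.559.
g_lr = 0.2636 − 0.559 = -0.30.

-0.30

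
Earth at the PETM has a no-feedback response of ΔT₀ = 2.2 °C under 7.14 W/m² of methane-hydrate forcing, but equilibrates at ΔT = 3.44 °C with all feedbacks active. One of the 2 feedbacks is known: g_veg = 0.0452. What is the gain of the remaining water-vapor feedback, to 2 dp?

Amplification A = ΔT/ΔT₀ = 3.44/2.2 = 1.564.
Total gain g = 1 − 1/A = 1 − 1/1.564 = 0.3606.
The known gain is 0.0452.
g_wv = 0.3606 − 0.0452 = 0.32.

0.32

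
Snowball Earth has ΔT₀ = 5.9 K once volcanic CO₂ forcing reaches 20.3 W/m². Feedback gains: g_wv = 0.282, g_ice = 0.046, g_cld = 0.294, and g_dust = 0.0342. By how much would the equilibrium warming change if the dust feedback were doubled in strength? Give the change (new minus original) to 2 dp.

1.90 K

Original: g = 0.6562, ΔT = 5.9/(1−0.6562) = 17.1611 K.
With doubled dust: g' = 0.6904, ΔT' = 5.9/(1−0.6904) = 19.0568 K.
Change = 19.0568 − 17.1611 = 1.90 K.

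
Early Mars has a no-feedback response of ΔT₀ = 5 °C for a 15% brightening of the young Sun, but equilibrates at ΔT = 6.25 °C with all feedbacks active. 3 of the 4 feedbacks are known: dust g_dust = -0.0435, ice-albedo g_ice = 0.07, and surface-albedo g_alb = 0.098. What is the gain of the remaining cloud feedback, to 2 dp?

Amplification A = ΔT/ΔT₀ = 6.25/5 = 1.25.
Total gain g = 1 − 1/A = 1 − 1/1.25 = 0.2.
Known gains sum to -0.0435 + 0.07 + 0.098 = 0.1245.
g_cld = 0.2 − 0.1245 = 0.08.

0.08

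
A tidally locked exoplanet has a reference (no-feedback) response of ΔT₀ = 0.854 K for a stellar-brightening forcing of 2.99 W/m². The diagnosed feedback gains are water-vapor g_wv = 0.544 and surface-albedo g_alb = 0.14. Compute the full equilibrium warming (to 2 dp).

2.70 K

Total gain g = 0.544 + 0.14 = 0.684.
Amplification A = 1/(1 − 0.684) = 3.165.
ΔT = 0.854 × 3.165 = 2.70 K.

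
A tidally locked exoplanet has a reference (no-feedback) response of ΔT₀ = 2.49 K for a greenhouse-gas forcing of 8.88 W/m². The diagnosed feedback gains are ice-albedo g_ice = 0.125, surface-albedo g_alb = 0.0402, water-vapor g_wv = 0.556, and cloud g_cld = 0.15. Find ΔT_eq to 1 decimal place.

19.3 K

Total gain g = 0.125 + 0.0402 + 0.556 + 0.15 = 0.8712.
Amplification A = 1/(1 − 0.8712) = 7.764.
ΔT = 2.49 × 7.764 = 19.3 K.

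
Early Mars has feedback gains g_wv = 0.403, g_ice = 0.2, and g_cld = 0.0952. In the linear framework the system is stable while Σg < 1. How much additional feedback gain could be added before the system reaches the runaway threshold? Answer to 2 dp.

Current total gain = 0.403 + 0.2 + 0.0952 = 0.6982.
Margin to runaway = 1 − 0.6982 = 0.30.

0.30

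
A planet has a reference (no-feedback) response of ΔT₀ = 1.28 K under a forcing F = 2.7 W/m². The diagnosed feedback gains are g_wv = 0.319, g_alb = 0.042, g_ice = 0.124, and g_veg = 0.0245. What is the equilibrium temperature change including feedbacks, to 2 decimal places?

2.61 K

Total gain g = 0.319 + 0.042 + 0.124 + 0.0245 = 0.5095.
Amplification A = 1/(1 − 0.5095) = 2.039.
ΔT = 1.28 × 2.039 = 2.61 K.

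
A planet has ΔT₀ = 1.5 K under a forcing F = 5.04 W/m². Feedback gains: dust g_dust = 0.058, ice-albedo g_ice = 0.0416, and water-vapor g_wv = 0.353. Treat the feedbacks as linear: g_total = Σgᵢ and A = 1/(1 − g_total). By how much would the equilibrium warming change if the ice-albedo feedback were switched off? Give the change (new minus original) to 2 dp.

-0.19 K

Original: g = 0.4526, ΔT = 1.5/(1−0.4526) = 2.7402 K.
Without ice-albedo: g' = 0.411, ΔT' = 1.5/(1−0.411) = 2.5467 K.
Change = 2.5467 − 2.7402 = -0.19 K.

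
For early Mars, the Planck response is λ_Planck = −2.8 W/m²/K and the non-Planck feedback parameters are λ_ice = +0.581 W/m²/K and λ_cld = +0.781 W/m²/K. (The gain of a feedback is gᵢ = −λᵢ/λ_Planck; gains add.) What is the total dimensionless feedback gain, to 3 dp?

Convert to gains: g_ice = 0.581/2.8 = 0.2075; g_cld = 0.781/2.8 = 0.2789.
Total gain g = 0.4864.

0.486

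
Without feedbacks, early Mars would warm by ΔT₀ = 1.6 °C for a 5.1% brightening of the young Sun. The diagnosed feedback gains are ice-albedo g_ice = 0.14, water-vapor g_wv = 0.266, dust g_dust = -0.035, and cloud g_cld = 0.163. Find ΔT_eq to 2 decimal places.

Total gain g = 0.14 + 0.266 − 0.035 + 0.163 = 0.534.
Amplification A = 1/(1 − 0.534) = 2.146.
ΔT = 1.6 × 2.146 = 3.43 °C.

3.43 °C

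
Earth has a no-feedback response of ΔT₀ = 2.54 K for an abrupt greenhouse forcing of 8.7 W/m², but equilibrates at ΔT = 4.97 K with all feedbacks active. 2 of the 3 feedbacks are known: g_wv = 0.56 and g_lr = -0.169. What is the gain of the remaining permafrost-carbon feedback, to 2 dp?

0.10

Amplification A = ΔT/ΔT₀ = 4.97/2.54 = 1.957.
Total gain g = 1 − 1/A = 1 − 1/1.957 = 0.489.
Known gains sum to 0.56 − 0.169 = 0.391.
g_pf = 0.489 − 0.391 = 0.10.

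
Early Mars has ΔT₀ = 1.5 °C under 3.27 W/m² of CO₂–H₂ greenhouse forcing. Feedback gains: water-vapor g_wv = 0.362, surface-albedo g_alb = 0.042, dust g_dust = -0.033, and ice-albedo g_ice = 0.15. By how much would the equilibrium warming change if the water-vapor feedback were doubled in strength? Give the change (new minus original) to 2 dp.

9.69 °C

Original: g = 0.521, ΔT = 1.5/(1−0.521) = 3.1315 °C.
With doubled water-vapor: g' = 0.883, ΔT' = 1.5/(1−0.883) = 12.8205 °C.
Change = 12.8205 − 3.1315 = 9.69 °C.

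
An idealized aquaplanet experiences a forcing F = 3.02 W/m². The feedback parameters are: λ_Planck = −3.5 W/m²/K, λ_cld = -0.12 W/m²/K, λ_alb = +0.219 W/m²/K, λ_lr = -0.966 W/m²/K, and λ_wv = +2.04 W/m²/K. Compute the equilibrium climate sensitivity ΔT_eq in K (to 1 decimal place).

1.3 K

Net feedback parameter λ = (−3.5) + (-0.12) + (+0.219) + (-0.966) + (+2.04) = -2.327 W/m²/K.
ΔT = −F/λ = −3.02/(-2.327) = 1.3 K.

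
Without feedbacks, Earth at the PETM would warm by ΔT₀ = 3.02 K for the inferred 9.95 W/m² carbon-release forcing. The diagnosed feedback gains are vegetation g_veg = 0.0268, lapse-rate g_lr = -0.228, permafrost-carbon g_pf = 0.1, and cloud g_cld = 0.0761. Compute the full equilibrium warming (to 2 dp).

Total gain g = 0.0268 − 0.228 + 0.1 + 0.0761 = -0.0251.
Amplification A = 1/(1 + 0.0251) = 0.9755.
ΔT = 3.02 × 0.9755 = 2.95 K.

2.95 K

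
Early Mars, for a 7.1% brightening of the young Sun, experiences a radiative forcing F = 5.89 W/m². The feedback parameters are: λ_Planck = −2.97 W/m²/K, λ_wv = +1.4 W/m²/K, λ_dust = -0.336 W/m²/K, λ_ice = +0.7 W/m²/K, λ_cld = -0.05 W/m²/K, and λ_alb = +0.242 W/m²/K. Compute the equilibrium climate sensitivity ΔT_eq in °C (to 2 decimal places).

5.81 °C

Net feedback parameter λ = (−2.97) + (+1.4) + (-0.336) + (+0.7) + (-0.05) + (+0.242) = -1.014 W/m²/K.
ΔT = −F/λ = −5.89/(-1.014) = 5.81 °C.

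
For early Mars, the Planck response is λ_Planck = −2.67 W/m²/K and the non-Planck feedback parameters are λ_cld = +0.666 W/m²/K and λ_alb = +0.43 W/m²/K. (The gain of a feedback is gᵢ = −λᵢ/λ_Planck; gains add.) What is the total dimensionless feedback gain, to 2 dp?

0.41

Convert to gains: g_cld = 0.666/2.67 = 0.2494; g_alb = 0.43/2.67 = 0.161.
Total gain g = 0.4104.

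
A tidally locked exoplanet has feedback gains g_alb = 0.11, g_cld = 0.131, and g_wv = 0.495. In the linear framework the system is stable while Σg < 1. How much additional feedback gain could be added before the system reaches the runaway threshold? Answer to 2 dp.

0.26

Current total gain = 0.11 + 0.131 + 0.495 = 0.736.
Margin to runaway = 1 − 0.736 = 0.26.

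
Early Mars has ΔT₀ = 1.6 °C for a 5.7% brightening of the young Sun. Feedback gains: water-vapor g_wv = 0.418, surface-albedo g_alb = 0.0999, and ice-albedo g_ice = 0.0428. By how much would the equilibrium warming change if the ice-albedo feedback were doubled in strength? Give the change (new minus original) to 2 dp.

0.39 °C

Original: g = 0.5607, ΔT = 1.6/(1−0.5607) = 3.6422 °C.
With doubled ice-albedo: g' = 0.6035, ΔT' = 1.6/(1−0.6035) = 4.0353 °C.
Change = 4.0353 − 3.6422 = 0.39 °C.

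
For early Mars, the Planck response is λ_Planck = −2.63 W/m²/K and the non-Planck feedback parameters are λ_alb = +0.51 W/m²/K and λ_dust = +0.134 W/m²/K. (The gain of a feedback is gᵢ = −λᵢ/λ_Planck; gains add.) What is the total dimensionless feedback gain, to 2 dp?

Convert to gains: g_alb = 0.51/2.63 = 0.1939; g_dust = 0.134/2.63 = 0.05095.
Total gain g = 0.24485.

0.24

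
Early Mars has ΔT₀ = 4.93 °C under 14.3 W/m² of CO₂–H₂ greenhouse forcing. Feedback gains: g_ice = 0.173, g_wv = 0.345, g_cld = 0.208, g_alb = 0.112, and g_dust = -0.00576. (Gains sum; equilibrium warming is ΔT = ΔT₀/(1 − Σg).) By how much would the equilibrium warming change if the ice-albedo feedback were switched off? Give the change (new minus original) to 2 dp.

-14.92 °C

Original: g = 0.83224, ΔT = 4.93/(1−0.83224) = 29.3872 °C.
Without ice-albedo: g' = 0.65924, ΔT' = 4.93/(1−0.65924) = 14.4677 °C.
Change = 14.4677 − 29.3872 = -14.92 °C.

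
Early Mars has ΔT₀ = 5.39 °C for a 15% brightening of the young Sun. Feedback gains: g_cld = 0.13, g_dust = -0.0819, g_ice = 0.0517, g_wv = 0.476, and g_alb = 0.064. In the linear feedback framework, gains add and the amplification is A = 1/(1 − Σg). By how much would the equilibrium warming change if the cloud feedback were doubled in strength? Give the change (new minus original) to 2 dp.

8.45 °C

Original: g = 0.6398, ΔT = 5.39/(1−0.6398) = 14.9639 °C.
With doubled cloud: g' = 0.7698, ΔT' = 5.39/(1−0.7698) = 23.4144 °C.
Change = 23.4144 − 14.9639 = 8.45 °C.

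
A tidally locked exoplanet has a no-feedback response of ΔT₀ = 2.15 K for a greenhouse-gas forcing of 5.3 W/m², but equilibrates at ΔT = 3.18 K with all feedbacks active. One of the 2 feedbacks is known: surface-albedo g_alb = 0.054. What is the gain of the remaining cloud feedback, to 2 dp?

Amplification A = ΔT/ΔT₀ = 3.18/2.15 = 1.479.
Total gain g = 1 − 1/A = 1 − 1/1.479 = 0.3239.
The known gain is 0.054.
g_cld = 0.3239 − 0.054 = 0.27.

0.27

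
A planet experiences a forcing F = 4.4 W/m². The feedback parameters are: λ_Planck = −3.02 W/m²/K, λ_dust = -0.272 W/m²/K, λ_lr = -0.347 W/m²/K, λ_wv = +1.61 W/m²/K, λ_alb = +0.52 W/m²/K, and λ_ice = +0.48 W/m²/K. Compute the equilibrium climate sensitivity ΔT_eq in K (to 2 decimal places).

4.28 K

Net feedback parameter λ = (−3.02) + (-0.272) + (-0.347) + (+1.61) + (+0.52) + (+0.48) = -1.029 W/m²/K.
ΔT = −F/λ = −4.4/(-1.029) = 4.28 K.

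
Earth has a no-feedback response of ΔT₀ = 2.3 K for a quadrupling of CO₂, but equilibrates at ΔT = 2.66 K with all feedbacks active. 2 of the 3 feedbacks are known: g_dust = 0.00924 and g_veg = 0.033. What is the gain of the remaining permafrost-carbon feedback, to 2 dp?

Amplification A = ΔT/ΔT₀ = 2.66/2.3 = 1.157.
Total gain g = 1 − 1/A = 1 − 1/1.157 = 0.1357.
Known gains sum to 0.00924 + 0.033 = 0.04224.
g_pf = 0.1357 − 0.04224 = 0.09.

0.09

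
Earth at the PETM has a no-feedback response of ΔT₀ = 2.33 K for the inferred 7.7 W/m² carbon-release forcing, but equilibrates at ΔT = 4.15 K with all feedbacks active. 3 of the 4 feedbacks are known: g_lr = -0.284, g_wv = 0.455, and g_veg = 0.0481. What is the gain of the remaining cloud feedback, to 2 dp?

Amplification A = ΔT/ΔT₀ = 4.15/2.33 = 1.781.
Total gain g = 1 − 1/A = 1 − 1/1.781 = 0.4385.
Known gains sum to -0.284 + 0.455 + 0.0481 = 0.2191.
g_cld = 0.4385 − 0.2191 = 0.22.

0.22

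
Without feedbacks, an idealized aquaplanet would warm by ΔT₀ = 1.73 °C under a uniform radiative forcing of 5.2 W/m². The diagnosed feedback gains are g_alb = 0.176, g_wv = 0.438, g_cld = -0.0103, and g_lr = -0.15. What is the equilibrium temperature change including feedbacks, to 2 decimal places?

3.17 °C

Total gain g = 0.176 + 0.438 − 0.0103 − 0.15 = 0.4537.
Amplification A = 1/(1 − 0.4537) = 1.83.
ΔT = 1.73 × 1.83 = 3.17 °C.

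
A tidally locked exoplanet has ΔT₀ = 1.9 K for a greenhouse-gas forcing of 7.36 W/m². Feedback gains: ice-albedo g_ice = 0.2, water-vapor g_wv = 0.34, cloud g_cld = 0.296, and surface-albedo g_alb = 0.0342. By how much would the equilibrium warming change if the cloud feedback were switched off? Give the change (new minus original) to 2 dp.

Original: g = 0.8702, ΔT = 1.9/(1−0.8702) = 14.6379 K.
Without cloud: g' = 0.5742, ΔT' = 1.9/(1−0.5742) = 4.4622 K.
Change = 4.4622 − 14.6379 = -10.18 K.

-10.18 K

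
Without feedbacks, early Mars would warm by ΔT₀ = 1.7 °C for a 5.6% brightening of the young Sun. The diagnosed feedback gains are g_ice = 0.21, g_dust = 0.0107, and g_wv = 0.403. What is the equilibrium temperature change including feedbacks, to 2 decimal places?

4.52 °C

Total gain g = 0.21 + 0.0107 + 0.403 = 0.6237.
Amplification A = 1/(1 − 0.6237) = 2.657.
ΔT = 1.7 × 2.657 = 4.52 °C.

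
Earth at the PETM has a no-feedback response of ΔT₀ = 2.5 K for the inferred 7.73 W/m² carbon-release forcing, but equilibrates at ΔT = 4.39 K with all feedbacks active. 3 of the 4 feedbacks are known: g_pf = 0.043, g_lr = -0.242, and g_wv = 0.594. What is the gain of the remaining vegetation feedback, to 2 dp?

0.04

Amplification A = ΔT/ΔT₀ = 4.39/2.5 = 1.756.
Total gain g = 1 − 1/A = 1 − 1/1.756 = 0.4305.
Known gains sum to 0.043 − 0.242 + 0.594 = 0.395.
g_veg = 0.4305 − 0.395 = 0.04.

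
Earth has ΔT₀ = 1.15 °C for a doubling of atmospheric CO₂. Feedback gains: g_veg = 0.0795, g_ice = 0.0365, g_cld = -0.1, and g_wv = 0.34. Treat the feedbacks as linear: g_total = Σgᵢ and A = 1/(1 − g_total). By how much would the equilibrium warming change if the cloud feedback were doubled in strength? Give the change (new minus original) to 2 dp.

-0.24 °C

Original: g = 0.356, ΔT = 1.15/(1−0.356) = 1.7857 °C.
With doubled cloud: g' = 0.256, ΔT' = 1.15/(1−0.256) = 1.5457 °C.
Change = 1.5457 − 1.7857 = -0.24 °C.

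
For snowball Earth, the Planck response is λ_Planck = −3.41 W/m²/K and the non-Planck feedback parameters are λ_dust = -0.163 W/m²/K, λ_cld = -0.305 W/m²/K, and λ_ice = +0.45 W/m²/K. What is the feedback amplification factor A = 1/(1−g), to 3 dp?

0.995

Convert to gains: g_dust = -0.163/3.41 = -0.0478; g_cld = -0.305/3.41 = -0.08944; g_ice = 0.45/3.41 = 0.132.
Total gain g = -0.00524.
A = 1/(1 + 0.00524) = 0.995.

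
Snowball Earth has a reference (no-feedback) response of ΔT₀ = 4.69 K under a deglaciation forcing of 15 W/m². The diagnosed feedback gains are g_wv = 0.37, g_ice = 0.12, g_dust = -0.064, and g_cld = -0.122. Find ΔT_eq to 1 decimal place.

6.7 K

Total gain g = 0.37 + 0.12 − 0.064 − 0.122 = 0.304.
Amplification A = 1/(1 − 0.304) = 1.437.
ΔT = 4.69 × 1.437 = 6.7 K.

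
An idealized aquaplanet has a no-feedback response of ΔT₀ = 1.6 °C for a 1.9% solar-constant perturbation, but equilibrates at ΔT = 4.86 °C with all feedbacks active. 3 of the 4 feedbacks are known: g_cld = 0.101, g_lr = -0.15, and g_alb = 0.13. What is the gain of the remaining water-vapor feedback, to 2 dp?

0.59

Amplification A = ΔT/ΔT₀ = 4.86/1.6 = 3.038.
Total gain g = 1 − 1/A = 1 − 1/3.038 = 0.6708.
Known gains sum to 0.101 − 0.15 + 0.13 = 0.081.
g_wv = 0.6708 − 0.081 = 0.59.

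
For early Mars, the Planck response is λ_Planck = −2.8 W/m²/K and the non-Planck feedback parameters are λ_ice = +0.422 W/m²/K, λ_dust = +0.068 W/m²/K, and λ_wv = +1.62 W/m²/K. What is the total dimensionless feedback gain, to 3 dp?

Convert to gains: g_ice = 0.422/2.8 = 0.1507; g_dust = 0.068/2.8 = 0.02429; g_wv = 1.62/2.8 = 0.5786.
Total gain g = 0.75359.

0.754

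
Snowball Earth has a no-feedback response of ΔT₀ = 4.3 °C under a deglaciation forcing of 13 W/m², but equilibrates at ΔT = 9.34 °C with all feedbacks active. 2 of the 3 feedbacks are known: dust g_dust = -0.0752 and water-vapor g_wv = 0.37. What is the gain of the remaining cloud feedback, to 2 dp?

Amplification A = ΔT/ΔT₀ = 9.34/4.3 = 2.172.
Total gain g = 1 − 1/A = 1 − 1/2.172 = 0.5396.
Known gains sum to -0.0752 + 0.37 = 0.2948.
g_cld = 0.5396 − 0.2948 = 0.24.

0.24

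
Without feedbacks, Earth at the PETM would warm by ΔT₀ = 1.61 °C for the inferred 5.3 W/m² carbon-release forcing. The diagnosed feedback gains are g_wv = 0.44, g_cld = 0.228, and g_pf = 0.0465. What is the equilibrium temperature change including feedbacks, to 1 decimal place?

Total gain g = 0.44 + 0.228 + 0.0465 = 0.7145.
Amplification A = 1/(1 − 0.7145) = 3.503.
ΔT = 1.61 × 3.503 = 5.6 °C.

5.6 °C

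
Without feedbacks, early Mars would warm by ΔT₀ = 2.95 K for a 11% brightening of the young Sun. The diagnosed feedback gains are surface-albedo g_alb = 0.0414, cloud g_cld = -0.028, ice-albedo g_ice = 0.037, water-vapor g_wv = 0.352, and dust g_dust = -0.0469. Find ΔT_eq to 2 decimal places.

4.58 K

Total gain g = 0.0414 − 0.028 + 0.037 + 0.352 − 0.0469 = 0.3555.
Amplification A = 1/(1 − 0.3555) = 1.552.
ΔT = 2.95 × 1.552 = 4.58 K.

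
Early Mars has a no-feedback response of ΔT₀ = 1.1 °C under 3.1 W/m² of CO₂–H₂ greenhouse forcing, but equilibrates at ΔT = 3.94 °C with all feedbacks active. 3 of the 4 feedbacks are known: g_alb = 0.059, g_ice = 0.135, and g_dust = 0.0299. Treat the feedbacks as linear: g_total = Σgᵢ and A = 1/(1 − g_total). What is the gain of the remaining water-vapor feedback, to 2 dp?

0.50

Amplification A = ΔT/ΔT₀ = 3.94/1.1 = 3.582.
Total gain g = 1 − 1/A = 1 − 1/3.582 = 0.7208.
Known gains sum to 0.059 + 0.135 + 0.0299 = 0.2239.
g_wv = 0.7208 − 0.2239 = 0.50.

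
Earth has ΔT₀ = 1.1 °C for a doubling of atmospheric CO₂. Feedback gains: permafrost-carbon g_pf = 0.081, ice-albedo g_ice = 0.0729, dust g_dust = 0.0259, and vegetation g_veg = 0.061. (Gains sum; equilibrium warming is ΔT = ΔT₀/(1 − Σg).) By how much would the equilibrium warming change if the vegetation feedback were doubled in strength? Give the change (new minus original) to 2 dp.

0.13 °C

Original: g = 0.2408, ΔT = 1.1/(1−0.2408) = 1.4489 °C.
With doubled vegetation: g' = 0.3018, ΔT' = 1.1/(1−0.3018) = 1.5755 °C.
Change = 1.5755 − 1.4489 = 0.13 °C.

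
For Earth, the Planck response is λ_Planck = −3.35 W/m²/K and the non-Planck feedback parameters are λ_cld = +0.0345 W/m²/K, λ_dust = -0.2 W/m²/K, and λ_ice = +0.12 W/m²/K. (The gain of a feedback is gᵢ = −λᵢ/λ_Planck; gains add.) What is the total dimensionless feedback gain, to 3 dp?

-0.014

Convert to gains: g_cld = 0.0345/3.35 = 0.0103; g_dust = -0.2/3.35 = -0.0597; g_ice = 0.12/3.35 = 0.03582.
Total gain g = -0.01358.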